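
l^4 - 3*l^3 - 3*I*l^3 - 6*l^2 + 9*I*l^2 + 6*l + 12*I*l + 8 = (l - 4)*(l + 1)*(l - 2*I)*(l - I)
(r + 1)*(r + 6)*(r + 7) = r^3 + 14*r^2 + 55*r + 42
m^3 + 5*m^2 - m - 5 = (m - 1)*(m + 1)*(m + 5)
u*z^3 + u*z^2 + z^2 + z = z*(z + 1)*(u*z + 1)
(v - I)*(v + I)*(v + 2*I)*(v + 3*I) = v^4 + 5*I*v^3 - 5*v^2 + 5*I*v - 6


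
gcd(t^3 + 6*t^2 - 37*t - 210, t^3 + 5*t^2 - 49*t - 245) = t^2 + 12*t + 35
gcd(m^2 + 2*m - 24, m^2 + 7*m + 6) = m + 6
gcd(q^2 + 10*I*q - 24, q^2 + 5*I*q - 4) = q + 4*I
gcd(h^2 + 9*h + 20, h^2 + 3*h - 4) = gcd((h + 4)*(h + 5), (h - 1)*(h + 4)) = h + 4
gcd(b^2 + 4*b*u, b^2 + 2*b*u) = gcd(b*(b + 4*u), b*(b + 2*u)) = b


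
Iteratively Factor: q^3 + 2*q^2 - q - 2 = (q + 2)*(q^2 - 1) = (q + 1)*(q + 2)*(q - 1)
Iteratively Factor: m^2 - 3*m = (m - 3)*(m)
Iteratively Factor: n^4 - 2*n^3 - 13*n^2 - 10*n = (n + 2)*(n^3 - 4*n^2 - 5*n) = (n - 5)*(n + 2)*(n^2 + n) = (n - 5)*(n + 1)*(n + 2)*(n)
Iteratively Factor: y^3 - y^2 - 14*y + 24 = (y - 3)*(y^2 + 2*y - 8) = (y - 3)*(y + 4)*(y - 2)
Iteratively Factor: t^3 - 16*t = (t + 4)*(t^2 - 4*t) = t*(t + 4)*(t - 4)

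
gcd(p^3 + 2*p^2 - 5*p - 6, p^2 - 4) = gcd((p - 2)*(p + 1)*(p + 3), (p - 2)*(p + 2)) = p - 2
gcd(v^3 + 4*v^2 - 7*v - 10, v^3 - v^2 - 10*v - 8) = v + 1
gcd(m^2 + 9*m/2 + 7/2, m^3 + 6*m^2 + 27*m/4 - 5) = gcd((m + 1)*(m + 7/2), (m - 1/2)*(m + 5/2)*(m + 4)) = 1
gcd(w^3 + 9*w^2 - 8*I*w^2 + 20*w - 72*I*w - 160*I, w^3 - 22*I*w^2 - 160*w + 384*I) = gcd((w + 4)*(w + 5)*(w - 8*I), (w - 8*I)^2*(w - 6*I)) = w - 8*I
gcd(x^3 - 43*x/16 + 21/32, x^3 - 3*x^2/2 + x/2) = 1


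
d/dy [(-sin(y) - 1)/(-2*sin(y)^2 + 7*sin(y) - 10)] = (-4*sin(y) + cos(2*y) + 16)*cos(y)/(-7*sin(y) - cos(2*y) + 11)^2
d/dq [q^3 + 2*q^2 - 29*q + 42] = 3*q^2 + 4*q - 29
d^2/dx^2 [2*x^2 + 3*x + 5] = 4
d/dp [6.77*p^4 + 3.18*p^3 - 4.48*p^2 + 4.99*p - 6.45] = 27.08*p^3 + 9.54*p^2 - 8.96*p + 4.99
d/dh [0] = 0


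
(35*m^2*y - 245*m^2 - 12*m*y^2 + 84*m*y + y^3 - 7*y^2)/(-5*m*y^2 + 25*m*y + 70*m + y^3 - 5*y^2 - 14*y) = (-7*m + y)/(y + 2)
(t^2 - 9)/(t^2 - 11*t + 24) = (t + 3)/(t - 8)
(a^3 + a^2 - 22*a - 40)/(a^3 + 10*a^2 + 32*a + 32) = (a - 5)/(a + 4)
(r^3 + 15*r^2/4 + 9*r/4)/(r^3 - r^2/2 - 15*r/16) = 4*(r + 3)/(4*r - 5)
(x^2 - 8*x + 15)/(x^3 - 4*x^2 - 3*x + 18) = (x - 5)/(x^2 - x - 6)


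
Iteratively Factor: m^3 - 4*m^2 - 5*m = (m - 5)*(m^2 + m) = (m - 5)*(m + 1)*(m)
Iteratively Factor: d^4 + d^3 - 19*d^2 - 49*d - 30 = (d + 3)*(d^3 - 2*d^2 - 13*d - 10) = (d - 5)*(d + 3)*(d^2 + 3*d + 2) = (d - 5)*(d + 1)*(d + 3)*(d + 2)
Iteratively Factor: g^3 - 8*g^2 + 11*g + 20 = (g - 4)*(g^2 - 4*g - 5) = (g - 5)*(g - 4)*(g + 1)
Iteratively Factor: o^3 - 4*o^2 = (o)*(o^2 - 4*o) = o^2*(o - 4)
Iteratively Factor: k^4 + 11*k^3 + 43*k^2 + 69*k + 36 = (k + 3)*(k^3 + 8*k^2 + 19*k + 12) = (k + 3)^2*(k^2 + 5*k + 4) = (k + 3)^2*(k + 4)*(k + 1)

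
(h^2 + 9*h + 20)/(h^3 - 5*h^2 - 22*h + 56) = (h + 5)/(h^2 - 9*h + 14)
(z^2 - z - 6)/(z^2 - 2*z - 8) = (z - 3)/(z - 4)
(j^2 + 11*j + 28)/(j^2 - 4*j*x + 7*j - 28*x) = (-j - 4)/(-j + 4*x)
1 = 1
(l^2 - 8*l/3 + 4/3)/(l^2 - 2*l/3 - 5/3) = (-3*l^2 + 8*l - 4)/(-3*l^2 + 2*l + 5)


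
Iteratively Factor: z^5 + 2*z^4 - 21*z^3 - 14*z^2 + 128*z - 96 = (z - 2)*(z^4 + 4*z^3 - 13*z^2 - 40*z + 48) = (z - 2)*(z + 4)*(z^3 - 13*z + 12) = (z - 3)*(z - 2)*(z + 4)*(z^2 + 3*z - 4) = (z - 3)*(z - 2)*(z - 1)*(z + 4)*(z + 4)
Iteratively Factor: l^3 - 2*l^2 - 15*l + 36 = (l + 4)*(l^2 - 6*l + 9) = (l - 3)*(l + 4)*(l - 3)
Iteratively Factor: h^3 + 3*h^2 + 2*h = (h + 2)*(h^2 + h) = (h + 1)*(h + 2)*(h)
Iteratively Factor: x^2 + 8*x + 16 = (x + 4)*(x + 4)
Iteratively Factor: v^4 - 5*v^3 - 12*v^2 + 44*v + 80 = (v - 5)*(v^3 - 12*v - 16) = (v - 5)*(v + 2)*(v^2 - 2*v - 8) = (v - 5)*(v - 4)*(v + 2)*(v + 2)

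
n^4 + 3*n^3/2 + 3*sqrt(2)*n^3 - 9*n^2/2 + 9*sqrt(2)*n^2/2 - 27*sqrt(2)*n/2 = n*(n - 3/2)*(n + 3)*(n + 3*sqrt(2))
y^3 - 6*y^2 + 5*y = y*(y - 5)*(y - 1)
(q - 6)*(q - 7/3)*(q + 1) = q^3 - 22*q^2/3 + 17*q/3 + 14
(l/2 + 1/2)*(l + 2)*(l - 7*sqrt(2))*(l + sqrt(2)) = l^4/2 - 3*sqrt(2)*l^3 + 3*l^3/2 - 9*sqrt(2)*l^2 - 6*l^2 - 21*l - 6*sqrt(2)*l - 14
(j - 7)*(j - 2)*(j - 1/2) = j^3 - 19*j^2/2 + 37*j/2 - 7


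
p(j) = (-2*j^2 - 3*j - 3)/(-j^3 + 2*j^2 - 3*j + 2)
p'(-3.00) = 0.00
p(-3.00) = -0.21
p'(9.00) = -0.05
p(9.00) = 0.32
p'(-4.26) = -0.01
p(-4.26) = -0.21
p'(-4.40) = -0.01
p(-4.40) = -0.21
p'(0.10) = -4.93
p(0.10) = -1.93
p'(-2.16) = 0.01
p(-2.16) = -0.21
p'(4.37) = -0.37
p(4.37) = 0.96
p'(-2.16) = 0.01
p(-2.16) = -0.21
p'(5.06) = -0.24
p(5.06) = 0.76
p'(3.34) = -0.84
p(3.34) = 1.54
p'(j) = (-4*j - 3)/(-j^3 + 2*j^2 - 3*j + 2) + (-2*j^2 - 3*j - 3)*(3*j^2 - 4*j + 3)/(-j^3 + 2*j^2 - 3*j + 2)^2 = (-2*j^4 - 6*j^3 + 3*j^2 + 4*j - 15)/(j^6 - 4*j^5 + 10*j^4 - 16*j^3 + 17*j^2 - 12*j + 4)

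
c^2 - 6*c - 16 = (c - 8)*(c + 2)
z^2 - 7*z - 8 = (z - 8)*(z + 1)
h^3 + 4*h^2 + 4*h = h*(h + 2)^2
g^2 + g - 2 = (g - 1)*(g + 2)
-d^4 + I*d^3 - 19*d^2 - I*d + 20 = (d - 5*I)*(d + 4*I)*(I*d - I)*(I*d + I)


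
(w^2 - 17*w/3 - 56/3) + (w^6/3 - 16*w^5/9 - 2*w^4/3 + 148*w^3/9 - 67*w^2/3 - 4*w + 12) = w^6/3 - 16*w^5/9 - 2*w^4/3 + 148*w^3/9 - 64*w^2/3 - 29*w/3 - 20/3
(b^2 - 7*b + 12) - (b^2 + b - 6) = 18 - 8*b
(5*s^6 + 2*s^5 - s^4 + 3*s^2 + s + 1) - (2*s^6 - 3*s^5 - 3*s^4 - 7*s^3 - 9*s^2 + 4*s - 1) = 3*s^6 + 5*s^5 + 2*s^4 + 7*s^3 + 12*s^2 - 3*s + 2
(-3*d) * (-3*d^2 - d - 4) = 9*d^3 + 3*d^2 + 12*d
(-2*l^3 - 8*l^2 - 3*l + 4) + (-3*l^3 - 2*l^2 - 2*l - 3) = -5*l^3 - 10*l^2 - 5*l + 1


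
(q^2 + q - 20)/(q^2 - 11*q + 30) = (q^2 + q - 20)/(q^2 - 11*q + 30)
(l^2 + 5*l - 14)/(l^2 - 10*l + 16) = (l + 7)/(l - 8)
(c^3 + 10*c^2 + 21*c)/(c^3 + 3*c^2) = (c + 7)/c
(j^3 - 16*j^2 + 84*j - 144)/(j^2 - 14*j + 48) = (j^2 - 10*j + 24)/(j - 8)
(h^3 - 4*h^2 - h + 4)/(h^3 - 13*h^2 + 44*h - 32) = (h + 1)/(h - 8)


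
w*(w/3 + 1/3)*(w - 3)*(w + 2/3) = w^4/3 - 4*w^3/9 - 13*w^2/9 - 2*w/3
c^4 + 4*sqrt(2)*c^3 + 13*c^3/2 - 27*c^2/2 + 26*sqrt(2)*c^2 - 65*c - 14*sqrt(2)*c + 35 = (c - 1/2)*(c + 7)*(c - sqrt(2))*(c + 5*sqrt(2))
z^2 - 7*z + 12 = (z - 4)*(z - 3)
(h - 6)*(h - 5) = h^2 - 11*h + 30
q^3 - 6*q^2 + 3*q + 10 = (q - 5)*(q - 2)*(q + 1)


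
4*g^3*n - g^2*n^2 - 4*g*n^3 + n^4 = n*(-4*g + n)*(-g + n)*(g + n)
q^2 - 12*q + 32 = (q - 8)*(q - 4)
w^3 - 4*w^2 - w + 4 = (w - 4)*(w - 1)*(w + 1)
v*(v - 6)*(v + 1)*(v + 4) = v^4 - v^3 - 26*v^2 - 24*v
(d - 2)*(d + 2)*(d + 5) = d^3 + 5*d^2 - 4*d - 20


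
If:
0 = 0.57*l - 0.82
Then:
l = 1.44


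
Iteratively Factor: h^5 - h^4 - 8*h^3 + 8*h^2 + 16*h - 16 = (h - 2)*(h^4 + h^3 - 6*h^2 - 4*h + 8) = (h - 2)*(h + 2)*(h^3 - h^2 - 4*h + 4) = (h - 2)*(h - 1)*(h + 2)*(h^2 - 4) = (h - 2)^2*(h - 1)*(h + 2)*(h + 2)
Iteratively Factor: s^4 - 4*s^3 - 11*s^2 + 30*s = (s - 5)*(s^3 + s^2 - 6*s) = s*(s - 5)*(s^2 + s - 6) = s*(s - 5)*(s + 3)*(s - 2)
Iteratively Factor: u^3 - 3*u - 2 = (u - 2)*(u^2 + 2*u + 1) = (u - 2)*(u + 1)*(u + 1)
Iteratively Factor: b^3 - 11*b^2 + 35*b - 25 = (b - 5)*(b^2 - 6*b + 5) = (b - 5)*(b - 1)*(b - 5)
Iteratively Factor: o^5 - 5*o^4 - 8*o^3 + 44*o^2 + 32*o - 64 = (o - 4)*(o^4 - o^3 - 12*o^2 - 4*o + 16) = (o - 4)*(o - 1)*(o^3 - 12*o - 16) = (o - 4)^2*(o - 1)*(o^2 + 4*o + 4) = (o - 4)^2*(o - 1)*(o + 2)*(o + 2)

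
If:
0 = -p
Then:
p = 0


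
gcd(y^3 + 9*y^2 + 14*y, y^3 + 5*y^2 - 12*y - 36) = y + 2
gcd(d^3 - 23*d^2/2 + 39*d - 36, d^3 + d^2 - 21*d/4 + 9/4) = d - 3/2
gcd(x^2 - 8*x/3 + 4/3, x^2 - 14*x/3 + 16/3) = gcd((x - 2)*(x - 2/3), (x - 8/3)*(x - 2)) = x - 2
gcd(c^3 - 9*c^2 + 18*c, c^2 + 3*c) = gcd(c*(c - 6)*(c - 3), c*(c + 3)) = c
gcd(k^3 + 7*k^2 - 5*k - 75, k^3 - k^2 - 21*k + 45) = k^2 + 2*k - 15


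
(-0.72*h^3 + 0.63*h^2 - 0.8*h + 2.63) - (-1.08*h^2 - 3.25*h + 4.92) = -0.72*h^3 + 1.71*h^2 + 2.45*h - 2.29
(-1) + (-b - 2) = -b - 3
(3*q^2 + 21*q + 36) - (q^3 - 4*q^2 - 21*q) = -q^3 + 7*q^2 + 42*q + 36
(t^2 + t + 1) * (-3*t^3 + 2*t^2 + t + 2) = -3*t^5 - t^4 + 5*t^2 + 3*t + 2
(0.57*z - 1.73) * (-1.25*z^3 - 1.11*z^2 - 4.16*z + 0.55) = -0.7125*z^4 + 1.5298*z^3 - 0.4509*z^2 + 7.5103*z - 0.9515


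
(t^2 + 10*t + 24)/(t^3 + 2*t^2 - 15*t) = (t^2 + 10*t + 24)/(t*(t^2 + 2*t - 15))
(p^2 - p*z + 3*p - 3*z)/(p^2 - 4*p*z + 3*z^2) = (-p - 3)/(-p + 3*z)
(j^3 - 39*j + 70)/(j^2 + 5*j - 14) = j - 5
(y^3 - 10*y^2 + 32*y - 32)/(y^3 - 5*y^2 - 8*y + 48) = (y - 2)/(y + 3)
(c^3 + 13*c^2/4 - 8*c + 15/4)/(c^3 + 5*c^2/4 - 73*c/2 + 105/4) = (c^2 + 4*c - 5)/(c^2 + 2*c - 35)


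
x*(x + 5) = x^2 + 5*x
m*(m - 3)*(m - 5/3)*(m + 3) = m^4 - 5*m^3/3 - 9*m^2 + 15*m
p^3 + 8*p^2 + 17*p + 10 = (p + 1)*(p + 2)*(p + 5)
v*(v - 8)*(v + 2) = v^3 - 6*v^2 - 16*v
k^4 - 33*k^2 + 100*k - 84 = (k - 3)*(k - 2)^2*(k + 7)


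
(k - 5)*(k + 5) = k^2 - 25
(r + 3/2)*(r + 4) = r^2 + 11*r/2 + 6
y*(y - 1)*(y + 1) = y^3 - y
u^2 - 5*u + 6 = (u - 3)*(u - 2)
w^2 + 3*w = w*(w + 3)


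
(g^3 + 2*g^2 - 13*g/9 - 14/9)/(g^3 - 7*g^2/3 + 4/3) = (g + 7/3)/(g - 2)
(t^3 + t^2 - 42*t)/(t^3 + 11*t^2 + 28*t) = (t - 6)/(t + 4)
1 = 1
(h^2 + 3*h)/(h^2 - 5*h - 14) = h*(h + 3)/(h^2 - 5*h - 14)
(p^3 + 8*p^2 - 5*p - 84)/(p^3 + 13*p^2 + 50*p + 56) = (p - 3)/(p + 2)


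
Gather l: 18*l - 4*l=14*l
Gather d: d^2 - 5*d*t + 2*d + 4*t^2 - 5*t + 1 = d^2 + d*(2 - 5*t) + 4*t^2 - 5*t + 1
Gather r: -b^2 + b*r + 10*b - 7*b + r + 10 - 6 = -b^2 + 3*b + r*(b + 1) + 4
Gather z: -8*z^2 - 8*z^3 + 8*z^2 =-8*z^3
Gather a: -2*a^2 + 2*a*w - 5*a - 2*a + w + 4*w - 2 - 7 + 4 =-2*a^2 + a*(2*w - 7) + 5*w - 5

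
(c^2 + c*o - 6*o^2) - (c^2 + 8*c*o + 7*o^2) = -7*c*o - 13*o^2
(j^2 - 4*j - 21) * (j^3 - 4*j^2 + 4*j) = j^5 - 8*j^4 - j^3 + 68*j^2 - 84*j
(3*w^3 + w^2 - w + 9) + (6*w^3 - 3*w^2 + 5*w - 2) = 9*w^3 - 2*w^2 + 4*w + 7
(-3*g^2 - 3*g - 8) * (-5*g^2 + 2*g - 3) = 15*g^4 + 9*g^3 + 43*g^2 - 7*g + 24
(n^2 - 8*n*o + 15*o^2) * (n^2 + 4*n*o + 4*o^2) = n^4 - 4*n^3*o - 13*n^2*o^2 + 28*n*o^3 + 60*o^4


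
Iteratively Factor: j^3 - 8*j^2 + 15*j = (j)*(j^2 - 8*j + 15) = j*(j - 3)*(j - 5)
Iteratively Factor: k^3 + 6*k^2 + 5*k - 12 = (k - 1)*(k^2 + 7*k + 12) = (k - 1)*(k + 4)*(k + 3)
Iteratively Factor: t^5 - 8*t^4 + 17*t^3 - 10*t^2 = (t)*(t^4 - 8*t^3 + 17*t^2 - 10*t) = t*(t - 2)*(t^3 - 6*t^2 + 5*t) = t^2*(t - 2)*(t^2 - 6*t + 5) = t^2*(t - 5)*(t - 2)*(t - 1)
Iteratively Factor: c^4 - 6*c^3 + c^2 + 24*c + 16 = (c - 4)*(c^3 - 2*c^2 - 7*c - 4) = (c - 4)*(c + 1)*(c^2 - 3*c - 4) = (c - 4)^2*(c + 1)*(c + 1)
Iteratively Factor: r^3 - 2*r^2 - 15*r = (r)*(r^2 - 2*r - 15) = r*(r - 5)*(r + 3)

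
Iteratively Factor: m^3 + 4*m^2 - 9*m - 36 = (m - 3)*(m^2 + 7*m + 12) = (m - 3)*(m + 3)*(m + 4)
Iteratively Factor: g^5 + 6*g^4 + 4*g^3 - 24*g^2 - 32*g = (g - 2)*(g^4 + 8*g^3 + 20*g^2 + 16*g) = (g - 2)*(g + 2)*(g^3 + 6*g^2 + 8*g) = g*(g - 2)*(g + 2)*(g^2 + 6*g + 8) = g*(g - 2)*(g + 2)*(g + 4)*(g + 2)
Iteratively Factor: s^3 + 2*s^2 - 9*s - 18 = (s - 3)*(s^2 + 5*s + 6) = (s - 3)*(s + 2)*(s + 3)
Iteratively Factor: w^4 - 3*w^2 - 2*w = (w + 1)*(w^3 - w^2 - 2*w) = (w - 2)*(w + 1)*(w^2 + w) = w*(w - 2)*(w + 1)*(w + 1)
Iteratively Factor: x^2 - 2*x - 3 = (x + 1)*(x - 3)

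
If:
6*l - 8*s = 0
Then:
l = 4*s/3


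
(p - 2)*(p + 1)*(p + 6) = p^3 + 5*p^2 - 8*p - 12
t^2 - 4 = (t - 2)*(t + 2)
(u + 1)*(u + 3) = u^2 + 4*u + 3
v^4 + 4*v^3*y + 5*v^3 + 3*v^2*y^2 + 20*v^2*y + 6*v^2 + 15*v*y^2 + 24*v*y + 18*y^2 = (v + 2)*(v + 3)*(v + y)*(v + 3*y)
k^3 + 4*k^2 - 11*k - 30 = (k - 3)*(k + 2)*(k + 5)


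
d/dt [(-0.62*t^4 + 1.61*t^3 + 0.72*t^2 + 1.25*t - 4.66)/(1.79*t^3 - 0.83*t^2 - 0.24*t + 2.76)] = (-1.1098*t^6 + 1.0292*t^5 - 2.1787*t^4 - 12.0926*t^3 + 39.2197*t^2 - 3.7612*t + 2.3316)/(3.2041*t^6 - 2.9714*t^5 - 0.1703*t^4 + 10.2792*t^3 - 4.524*t^2 - 1.3248*t + 7.6176)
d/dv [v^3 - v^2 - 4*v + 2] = 3*v^2 - 2*v - 4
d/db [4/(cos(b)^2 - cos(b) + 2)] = 4*(2*cos(b) - 1)*sin(b)/(sin(b)^2 + cos(b) - 3)^2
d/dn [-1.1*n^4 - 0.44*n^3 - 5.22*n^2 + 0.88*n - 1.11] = -4.4*n^3 - 1.32*n^2 - 10.44*n + 0.88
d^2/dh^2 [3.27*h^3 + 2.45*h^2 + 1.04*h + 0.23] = 19.62*h + 4.9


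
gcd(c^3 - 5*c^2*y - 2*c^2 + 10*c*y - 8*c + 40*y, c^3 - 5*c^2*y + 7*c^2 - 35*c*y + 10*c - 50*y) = -c^2 + 5*c*y - 2*c + 10*y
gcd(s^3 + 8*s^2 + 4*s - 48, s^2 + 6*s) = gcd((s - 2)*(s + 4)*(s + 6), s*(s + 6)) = s + 6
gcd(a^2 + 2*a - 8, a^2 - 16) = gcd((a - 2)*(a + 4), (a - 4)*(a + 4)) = a + 4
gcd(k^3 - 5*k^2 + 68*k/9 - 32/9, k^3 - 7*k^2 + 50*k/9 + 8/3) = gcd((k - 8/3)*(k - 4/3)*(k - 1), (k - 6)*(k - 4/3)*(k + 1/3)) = k - 4/3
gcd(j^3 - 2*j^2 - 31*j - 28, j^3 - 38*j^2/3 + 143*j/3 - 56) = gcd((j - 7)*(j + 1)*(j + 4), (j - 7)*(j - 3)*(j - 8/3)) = j - 7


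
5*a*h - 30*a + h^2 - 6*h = (5*a + h)*(h - 6)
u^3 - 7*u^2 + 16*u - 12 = (u - 3)*(u - 2)^2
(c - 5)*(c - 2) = c^2 - 7*c + 10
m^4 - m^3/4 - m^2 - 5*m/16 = m*(m - 5/4)*(m + 1/2)^2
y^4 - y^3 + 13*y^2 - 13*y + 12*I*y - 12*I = (y - 4*I)*(y + 3*I)*(-I*y + 1)*(I*y - I)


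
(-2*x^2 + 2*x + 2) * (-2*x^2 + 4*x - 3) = 4*x^4 - 12*x^3 + 10*x^2 + 2*x - 6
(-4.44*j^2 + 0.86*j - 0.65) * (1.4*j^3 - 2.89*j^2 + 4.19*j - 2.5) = -6.216*j^5 + 14.0356*j^4 - 21.999*j^3 + 16.5819*j^2 - 4.8735*j + 1.625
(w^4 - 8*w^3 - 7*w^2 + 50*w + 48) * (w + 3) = w^5 - 5*w^4 - 31*w^3 + 29*w^2 + 198*w + 144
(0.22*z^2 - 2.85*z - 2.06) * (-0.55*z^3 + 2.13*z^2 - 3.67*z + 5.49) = -0.121*z^5 + 2.0361*z^4 - 5.7449*z^3 + 7.2795*z^2 - 8.0863*z - 11.3094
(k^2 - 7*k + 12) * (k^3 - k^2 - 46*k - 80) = k^5 - 8*k^4 - 27*k^3 + 230*k^2 + 8*k - 960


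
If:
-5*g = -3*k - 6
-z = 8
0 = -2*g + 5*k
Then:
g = 30/19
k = 12/19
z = -8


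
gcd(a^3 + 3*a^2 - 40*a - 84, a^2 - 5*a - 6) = a - 6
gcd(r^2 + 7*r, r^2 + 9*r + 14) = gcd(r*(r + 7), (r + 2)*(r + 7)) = r + 7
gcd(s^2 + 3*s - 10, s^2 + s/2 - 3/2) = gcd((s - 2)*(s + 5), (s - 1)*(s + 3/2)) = 1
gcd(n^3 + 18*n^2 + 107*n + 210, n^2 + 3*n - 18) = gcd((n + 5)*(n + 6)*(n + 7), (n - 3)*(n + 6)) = n + 6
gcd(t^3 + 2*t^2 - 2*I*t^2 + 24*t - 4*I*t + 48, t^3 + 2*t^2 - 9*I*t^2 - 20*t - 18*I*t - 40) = t + 2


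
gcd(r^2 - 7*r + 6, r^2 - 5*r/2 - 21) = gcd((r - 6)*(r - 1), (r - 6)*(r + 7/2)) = r - 6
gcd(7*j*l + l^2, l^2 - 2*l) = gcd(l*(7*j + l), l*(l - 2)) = l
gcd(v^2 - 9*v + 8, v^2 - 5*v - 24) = v - 8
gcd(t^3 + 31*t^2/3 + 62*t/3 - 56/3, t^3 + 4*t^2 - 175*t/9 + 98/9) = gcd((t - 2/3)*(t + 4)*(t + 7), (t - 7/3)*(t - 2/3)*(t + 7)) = t^2 + 19*t/3 - 14/3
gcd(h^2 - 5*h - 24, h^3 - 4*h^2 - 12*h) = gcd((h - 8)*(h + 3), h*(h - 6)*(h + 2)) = 1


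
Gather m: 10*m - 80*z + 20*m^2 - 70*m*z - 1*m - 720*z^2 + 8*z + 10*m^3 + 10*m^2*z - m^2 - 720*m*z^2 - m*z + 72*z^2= 10*m^3 + m^2*(10*z + 19) + m*(-720*z^2 - 71*z + 9) - 648*z^2 - 72*z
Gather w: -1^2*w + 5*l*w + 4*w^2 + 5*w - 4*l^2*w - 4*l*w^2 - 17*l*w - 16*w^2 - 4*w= w^2*(-4*l - 12) + w*(-4*l^2 - 12*l)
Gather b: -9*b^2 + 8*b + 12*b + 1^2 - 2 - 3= -9*b^2 + 20*b - 4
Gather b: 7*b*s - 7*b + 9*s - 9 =b*(7*s - 7) + 9*s - 9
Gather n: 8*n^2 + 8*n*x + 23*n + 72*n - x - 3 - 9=8*n^2 + n*(8*x + 95) - x - 12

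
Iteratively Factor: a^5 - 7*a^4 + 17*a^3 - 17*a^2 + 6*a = (a - 1)*(a^4 - 6*a^3 + 11*a^2 - 6*a) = (a - 1)^2*(a^3 - 5*a^2 + 6*a) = (a - 2)*(a - 1)^2*(a^2 - 3*a) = (a - 3)*(a - 2)*(a - 1)^2*(a)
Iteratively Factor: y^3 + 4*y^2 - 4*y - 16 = (y - 2)*(y^2 + 6*y + 8) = (y - 2)*(y + 2)*(y + 4)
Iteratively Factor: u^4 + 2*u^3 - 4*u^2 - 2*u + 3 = (u + 1)*(u^3 + u^2 - 5*u + 3) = (u - 1)*(u + 1)*(u^2 + 2*u - 3) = (u - 1)*(u + 1)*(u + 3)*(u - 1)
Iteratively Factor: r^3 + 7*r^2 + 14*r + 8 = (r + 2)*(r^2 + 5*r + 4) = (r + 2)*(r + 4)*(r + 1)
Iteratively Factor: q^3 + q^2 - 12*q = (q)*(q^2 + q - 12) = q*(q - 3)*(q + 4)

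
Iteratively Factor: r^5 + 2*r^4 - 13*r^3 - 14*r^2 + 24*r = (r - 1)*(r^4 + 3*r^3 - 10*r^2 - 24*r) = (r - 1)*(r + 4)*(r^3 - r^2 - 6*r) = (r - 3)*(r - 1)*(r + 4)*(r^2 + 2*r) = (r - 3)*(r - 1)*(r + 2)*(r + 4)*(r)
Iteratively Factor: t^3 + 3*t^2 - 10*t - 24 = (t + 2)*(t^2 + t - 12) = (t + 2)*(t + 4)*(t - 3)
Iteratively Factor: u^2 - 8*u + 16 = (u - 4)*(u - 4)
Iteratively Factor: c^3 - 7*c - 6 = (c + 1)*(c^2 - c - 6) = (c - 3)*(c + 1)*(c + 2)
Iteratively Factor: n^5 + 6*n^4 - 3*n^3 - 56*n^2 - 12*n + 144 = (n - 2)*(n^4 + 8*n^3 + 13*n^2 - 30*n - 72) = (n - 2)*(n + 3)*(n^3 + 5*n^2 - 2*n - 24) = (n - 2)*(n + 3)*(n + 4)*(n^2 + n - 6) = (n - 2)^2*(n + 3)*(n + 4)*(n + 3)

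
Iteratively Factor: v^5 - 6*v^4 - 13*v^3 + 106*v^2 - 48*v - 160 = (v + 4)*(v^4 - 10*v^3 + 27*v^2 - 2*v - 40) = (v + 1)*(v + 4)*(v^3 - 11*v^2 + 38*v - 40) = (v - 5)*(v + 1)*(v + 4)*(v^2 - 6*v + 8) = (v - 5)*(v - 2)*(v + 1)*(v + 4)*(v - 4)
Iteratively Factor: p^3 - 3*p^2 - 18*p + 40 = (p - 5)*(p^2 + 2*p - 8) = (p - 5)*(p + 4)*(p - 2)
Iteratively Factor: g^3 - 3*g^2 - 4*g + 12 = (g - 2)*(g^2 - g - 6) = (g - 2)*(g + 2)*(g - 3)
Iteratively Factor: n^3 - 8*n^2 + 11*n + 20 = (n + 1)*(n^2 - 9*n + 20) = (n - 4)*(n + 1)*(n - 5)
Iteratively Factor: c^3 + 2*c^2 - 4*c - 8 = (c + 2)*(c^2 - 4) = (c + 2)^2*(c - 2)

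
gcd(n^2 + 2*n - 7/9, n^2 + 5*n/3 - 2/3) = n - 1/3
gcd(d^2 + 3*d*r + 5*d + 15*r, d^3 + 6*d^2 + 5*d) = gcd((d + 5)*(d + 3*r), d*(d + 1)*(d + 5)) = d + 5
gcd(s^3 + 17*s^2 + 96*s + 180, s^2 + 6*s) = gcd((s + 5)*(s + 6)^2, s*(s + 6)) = s + 6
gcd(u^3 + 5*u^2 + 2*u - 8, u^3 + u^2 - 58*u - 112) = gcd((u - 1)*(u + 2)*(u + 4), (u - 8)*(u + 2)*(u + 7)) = u + 2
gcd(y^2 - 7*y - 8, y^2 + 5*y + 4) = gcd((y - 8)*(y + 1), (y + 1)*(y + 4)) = y + 1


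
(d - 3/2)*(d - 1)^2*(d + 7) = d^4 + 7*d^3/2 - 41*d^2/2 + 53*d/2 - 21/2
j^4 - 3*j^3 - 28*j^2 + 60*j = j*(j - 6)*(j - 2)*(j + 5)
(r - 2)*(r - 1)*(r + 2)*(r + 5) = r^4 + 4*r^3 - 9*r^2 - 16*r + 20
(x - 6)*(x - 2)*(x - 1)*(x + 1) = x^4 - 8*x^3 + 11*x^2 + 8*x - 12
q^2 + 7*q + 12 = (q + 3)*(q + 4)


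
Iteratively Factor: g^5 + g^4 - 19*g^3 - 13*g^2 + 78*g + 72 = (g + 4)*(g^4 - 3*g^3 - 7*g^2 + 15*g + 18) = (g + 2)*(g + 4)*(g^3 - 5*g^2 + 3*g + 9) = (g - 3)*(g + 2)*(g + 4)*(g^2 - 2*g - 3) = (g - 3)^2*(g + 2)*(g + 4)*(g + 1)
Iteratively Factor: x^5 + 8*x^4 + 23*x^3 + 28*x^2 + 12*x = (x + 2)*(x^4 + 6*x^3 + 11*x^2 + 6*x) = (x + 2)^2*(x^3 + 4*x^2 + 3*x) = (x + 1)*(x + 2)^2*(x^2 + 3*x) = x*(x + 1)*(x + 2)^2*(x + 3)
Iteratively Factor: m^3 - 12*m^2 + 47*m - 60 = (m - 5)*(m^2 - 7*m + 12) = (m - 5)*(m - 3)*(m - 4)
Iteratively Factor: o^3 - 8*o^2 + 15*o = (o - 5)*(o^2 - 3*o) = o*(o - 5)*(o - 3)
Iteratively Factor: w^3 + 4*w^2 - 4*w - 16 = (w + 2)*(w^2 + 2*w - 8) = (w - 2)*(w + 2)*(w + 4)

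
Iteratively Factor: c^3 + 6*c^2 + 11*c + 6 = (c + 1)*(c^2 + 5*c + 6) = (c + 1)*(c + 3)*(c + 2)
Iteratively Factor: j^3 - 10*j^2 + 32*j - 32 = (j - 4)*(j^2 - 6*j + 8) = (j - 4)^2*(j - 2)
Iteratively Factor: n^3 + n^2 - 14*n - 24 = (n - 4)*(n^2 + 5*n + 6) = (n - 4)*(n + 2)*(n + 3)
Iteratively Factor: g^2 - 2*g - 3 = (g + 1)*(g - 3)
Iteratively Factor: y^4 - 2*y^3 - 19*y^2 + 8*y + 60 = (y + 2)*(y^3 - 4*y^2 - 11*y + 30) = (y + 2)*(y + 3)*(y^2 - 7*y + 10) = (y - 5)*(y + 2)*(y + 3)*(y - 2)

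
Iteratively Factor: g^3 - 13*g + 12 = (g - 3)*(g^2 + 3*g - 4) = (g - 3)*(g + 4)*(g - 1)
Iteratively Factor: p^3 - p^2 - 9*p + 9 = (p - 3)*(p^2 + 2*p - 3) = (p - 3)*(p - 1)*(p + 3)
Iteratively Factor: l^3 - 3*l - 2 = (l - 2)*(l^2 + 2*l + 1) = (l - 2)*(l + 1)*(l + 1)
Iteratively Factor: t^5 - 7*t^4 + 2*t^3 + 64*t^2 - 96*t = (t - 4)*(t^4 - 3*t^3 - 10*t^2 + 24*t) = (t - 4)*(t - 2)*(t^3 - t^2 - 12*t) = (t - 4)^2*(t - 2)*(t^2 + 3*t) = (t - 4)^2*(t - 2)*(t + 3)*(t)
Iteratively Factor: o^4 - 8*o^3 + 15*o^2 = (o)*(o^3 - 8*o^2 + 15*o) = o*(o - 3)*(o^2 - 5*o) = o*(o - 5)*(o - 3)*(o)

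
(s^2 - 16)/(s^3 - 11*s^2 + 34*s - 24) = (s + 4)/(s^2 - 7*s + 6)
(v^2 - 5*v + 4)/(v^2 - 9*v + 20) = (v - 1)/(v - 5)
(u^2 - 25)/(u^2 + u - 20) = (u - 5)/(u - 4)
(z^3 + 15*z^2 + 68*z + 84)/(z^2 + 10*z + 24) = (z^2 + 9*z + 14)/(z + 4)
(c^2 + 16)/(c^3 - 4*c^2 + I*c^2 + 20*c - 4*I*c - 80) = (c + 4*I)/(c^2 + c*(-4 + 5*I) - 20*I)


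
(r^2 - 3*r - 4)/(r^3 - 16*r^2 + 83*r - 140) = (r + 1)/(r^2 - 12*r + 35)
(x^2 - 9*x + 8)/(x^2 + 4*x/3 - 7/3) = 3*(x - 8)/(3*x + 7)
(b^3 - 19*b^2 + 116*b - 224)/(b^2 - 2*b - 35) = (b^2 - 12*b + 32)/(b + 5)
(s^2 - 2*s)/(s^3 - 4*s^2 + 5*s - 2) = s/(s^2 - 2*s + 1)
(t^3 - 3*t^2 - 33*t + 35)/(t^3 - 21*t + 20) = (t - 7)/(t - 4)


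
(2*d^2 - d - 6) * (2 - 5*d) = -10*d^3 + 9*d^2 + 28*d - 12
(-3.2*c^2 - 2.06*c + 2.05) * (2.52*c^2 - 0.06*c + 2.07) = -8.064*c^4 - 4.9992*c^3 - 1.3344*c^2 - 4.3872*c + 4.2435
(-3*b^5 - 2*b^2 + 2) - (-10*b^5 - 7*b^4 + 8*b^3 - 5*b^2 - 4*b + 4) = 7*b^5 + 7*b^4 - 8*b^3 + 3*b^2 + 4*b - 2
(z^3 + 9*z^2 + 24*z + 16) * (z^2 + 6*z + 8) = z^5 + 15*z^4 + 86*z^3 + 232*z^2 + 288*z + 128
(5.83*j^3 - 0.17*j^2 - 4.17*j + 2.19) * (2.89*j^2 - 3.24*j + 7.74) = 16.8487*j^5 - 19.3805*j^4 + 33.6237*j^3 + 18.5241*j^2 - 39.3714*j + 16.9506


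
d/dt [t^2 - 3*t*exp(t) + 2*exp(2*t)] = -3*t*exp(t) + 2*t + 4*exp(2*t) - 3*exp(t)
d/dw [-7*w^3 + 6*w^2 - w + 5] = -21*w^2 + 12*w - 1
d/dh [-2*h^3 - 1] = -6*h^2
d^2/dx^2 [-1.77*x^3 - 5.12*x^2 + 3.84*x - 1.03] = -10.62*x - 10.24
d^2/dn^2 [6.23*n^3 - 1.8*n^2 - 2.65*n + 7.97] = 37.38*n - 3.6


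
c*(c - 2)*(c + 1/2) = c^3 - 3*c^2/2 - c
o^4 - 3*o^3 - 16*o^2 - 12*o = o*(o - 6)*(o + 1)*(o + 2)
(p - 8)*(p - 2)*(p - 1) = p^3 - 11*p^2 + 26*p - 16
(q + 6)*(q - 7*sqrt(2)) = q^2 - 7*sqrt(2)*q + 6*q - 42*sqrt(2)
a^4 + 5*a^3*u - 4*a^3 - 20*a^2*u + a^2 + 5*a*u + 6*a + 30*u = (a - 3)*(a - 2)*(a + 1)*(a + 5*u)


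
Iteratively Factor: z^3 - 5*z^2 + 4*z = (z)*(z^2 - 5*z + 4) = z*(z - 1)*(z - 4)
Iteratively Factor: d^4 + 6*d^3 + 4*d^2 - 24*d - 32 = (d + 4)*(d^3 + 2*d^2 - 4*d - 8) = (d - 2)*(d + 4)*(d^2 + 4*d + 4) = (d - 2)*(d + 2)*(d + 4)*(d + 2)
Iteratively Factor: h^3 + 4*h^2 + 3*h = (h)*(h^2 + 4*h + 3) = h*(h + 3)*(h + 1)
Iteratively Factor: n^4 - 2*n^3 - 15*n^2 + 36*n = (n - 3)*(n^3 + n^2 - 12*n) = (n - 3)^2*(n^2 + 4*n) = n*(n - 3)^2*(n + 4)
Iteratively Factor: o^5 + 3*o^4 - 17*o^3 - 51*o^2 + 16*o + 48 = (o + 1)*(o^4 + 2*o^3 - 19*o^2 - 32*o + 48) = (o + 1)*(o + 4)*(o^3 - 2*o^2 - 11*o + 12) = (o - 4)*(o + 1)*(o + 4)*(o^2 + 2*o - 3) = (o - 4)*(o + 1)*(o + 3)*(o + 4)*(o - 1)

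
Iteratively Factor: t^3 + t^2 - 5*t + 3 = (t - 1)*(t^2 + 2*t - 3) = (t - 1)*(t + 3)*(t - 1)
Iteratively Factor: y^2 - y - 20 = (y + 4)*(y - 5)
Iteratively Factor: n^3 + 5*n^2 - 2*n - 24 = (n - 2)*(n^2 + 7*n + 12) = (n - 2)*(n + 4)*(n + 3)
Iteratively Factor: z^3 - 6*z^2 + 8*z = (z - 4)*(z^2 - 2*z) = z*(z - 4)*(z - 2)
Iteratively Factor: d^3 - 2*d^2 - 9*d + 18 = (d + 3)*(d^2 - 5*d + 6) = (d - 3)*(d + 3)*(d - 2)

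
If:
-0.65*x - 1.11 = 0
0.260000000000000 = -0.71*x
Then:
No Solution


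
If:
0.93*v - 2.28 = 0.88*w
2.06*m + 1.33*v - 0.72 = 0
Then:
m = -0.610919720221317*w - 1.23332289383025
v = 0.946236559139785*w + 2.45161290322581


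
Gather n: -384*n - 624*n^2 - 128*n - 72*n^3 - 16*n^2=-72*n^3 - 640*n^2 - 512*n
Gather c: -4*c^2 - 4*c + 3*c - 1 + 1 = -4*c^2 - c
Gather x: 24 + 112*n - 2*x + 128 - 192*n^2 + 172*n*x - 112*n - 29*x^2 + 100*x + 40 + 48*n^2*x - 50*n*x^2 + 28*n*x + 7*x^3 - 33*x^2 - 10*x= -192*n^2 + 7*x^3 + x^2*(-50*n - 62) + x*(48*n^2 + 200*n + 88) + 192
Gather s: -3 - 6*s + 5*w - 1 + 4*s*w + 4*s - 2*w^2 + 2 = s*(4*w - 2) - 2*w^2 + 5*w - 2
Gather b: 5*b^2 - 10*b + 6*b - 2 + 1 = 5*b^2 - 4*b - 1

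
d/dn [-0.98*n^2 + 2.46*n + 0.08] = 2.46 - 1.96*n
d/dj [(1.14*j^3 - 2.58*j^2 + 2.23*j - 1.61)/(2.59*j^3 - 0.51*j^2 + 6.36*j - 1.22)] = (6.1008*j^4 + 2.9494*j^3 - 6.9342*j^2 + 4.653*j + 7.519)/(6.7081*j^6 - 2.6418*j^5 + 33.2049*j^4 - 12.8068*j^3 + 41.694*j^2 - 15.5184*j + 1.4884)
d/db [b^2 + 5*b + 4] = 2*b + 5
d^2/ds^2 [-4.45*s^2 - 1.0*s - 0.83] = -8.90000000000000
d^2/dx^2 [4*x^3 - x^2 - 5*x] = 24*x - 2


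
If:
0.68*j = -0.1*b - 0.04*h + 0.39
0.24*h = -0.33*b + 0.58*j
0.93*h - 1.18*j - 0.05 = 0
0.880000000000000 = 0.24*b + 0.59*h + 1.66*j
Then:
No Solution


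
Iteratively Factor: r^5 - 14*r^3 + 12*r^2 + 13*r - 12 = (r + 1)*(r^4 - r^3 - 13*r^2 + 25*r - 12) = (r - 3)*(r + 1)*(r^3 + 2*r^2 - 7*r + 4) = (r - 3)*(r + 1)*(r + 4)*(r^2 - 2*r + 1) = (r - 3)*(r - 1)*(r + 1)*(r + 4)*(r - 1)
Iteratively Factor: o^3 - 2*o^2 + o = (o - 1)*(o^2 - o) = (o - 1)^2*(o)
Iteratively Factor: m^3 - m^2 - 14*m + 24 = (m + 4)*(m^2 - 5*m + 6) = (m - 2)*(m + 4)*(m - 3)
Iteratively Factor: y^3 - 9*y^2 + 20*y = (y - 4)*(y^2 - 5*y) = y*(y - 4)*(y - 5)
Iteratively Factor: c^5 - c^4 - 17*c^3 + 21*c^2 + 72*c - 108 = (c - 3)*(c^4 + 2*c^3 - 11*c^2 - 12*c + 36) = (c - 3)*(c + 3)*(c^3 - c^2 - 8*c + 12) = (c - 3)*(c + 3)^2*(c^2 - 4*c + 4) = (c - 3)*(c - 2)*(c + 3)^2*(c - 2)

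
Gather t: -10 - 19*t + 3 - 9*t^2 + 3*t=-9*t^2 - 16*t - 7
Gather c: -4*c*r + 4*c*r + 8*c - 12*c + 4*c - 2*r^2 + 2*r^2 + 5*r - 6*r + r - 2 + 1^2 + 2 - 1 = 0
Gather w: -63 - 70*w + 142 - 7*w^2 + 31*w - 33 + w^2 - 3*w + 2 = -6*w^2 - 42*w + 48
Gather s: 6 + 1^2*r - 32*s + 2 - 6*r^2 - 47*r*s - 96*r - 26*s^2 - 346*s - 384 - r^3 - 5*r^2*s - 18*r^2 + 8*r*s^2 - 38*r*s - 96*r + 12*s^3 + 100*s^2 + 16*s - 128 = -r^3 - 24*r^2 - 191*r + 12*s^3 + s^2*(8*r + 74) + s*(-5*r^2 - 85*r - 362) - 504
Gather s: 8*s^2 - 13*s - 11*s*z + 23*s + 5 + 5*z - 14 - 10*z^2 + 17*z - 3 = 8*s^2 + s*(10 - 11*z) - 10*z^2 + 22*z - 12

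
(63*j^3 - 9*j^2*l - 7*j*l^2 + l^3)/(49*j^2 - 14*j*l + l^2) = (9*j^2 - l^2)/(7*j - l)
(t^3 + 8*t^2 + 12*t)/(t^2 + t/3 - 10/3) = 3*t*(t + 6)/(3*t - 5)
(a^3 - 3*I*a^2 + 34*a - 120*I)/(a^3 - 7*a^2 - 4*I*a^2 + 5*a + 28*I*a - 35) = (a^2 + 2*I*a + 24)/(a^2 + a*(-7 + I) - 7*I)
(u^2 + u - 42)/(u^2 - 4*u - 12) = (u + 7)/(u + 2)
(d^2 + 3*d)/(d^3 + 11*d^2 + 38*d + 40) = d*(d + 3)/(d^3 + 11*d^2 + 38*d + 40)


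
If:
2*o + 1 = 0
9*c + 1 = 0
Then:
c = -1/9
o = -1/2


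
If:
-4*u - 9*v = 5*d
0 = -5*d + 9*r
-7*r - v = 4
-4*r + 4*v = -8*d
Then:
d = -18/11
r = -10/11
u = -36/11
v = 26/11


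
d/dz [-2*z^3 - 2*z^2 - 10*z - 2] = -6*z^2 - 4*z - 10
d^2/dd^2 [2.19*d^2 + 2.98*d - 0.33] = 4.38000000000000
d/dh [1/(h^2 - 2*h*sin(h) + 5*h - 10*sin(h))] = (2*h*cos(h) - 2*h + 2*sin(h) + 10*cos(h) - 5)/((h + 5)^2*(h - 2*sin(h))^2)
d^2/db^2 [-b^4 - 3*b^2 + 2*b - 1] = -12*b^2 - 6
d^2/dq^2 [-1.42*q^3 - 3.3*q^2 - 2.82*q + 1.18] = -8.52*q - 6.6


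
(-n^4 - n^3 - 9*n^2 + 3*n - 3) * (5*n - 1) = -5*n^5 - 4*n^4 - 44*n^3 + 24*n^2 - 18*n + 3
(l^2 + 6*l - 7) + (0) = l^2 + 6*l - 7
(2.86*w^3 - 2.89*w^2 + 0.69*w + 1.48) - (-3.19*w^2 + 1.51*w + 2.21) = 2.86*w^3 + 0.3*w^2 - 0.82*w - 0.73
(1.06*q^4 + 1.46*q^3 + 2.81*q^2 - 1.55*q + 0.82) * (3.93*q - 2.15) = 4.1658*q^5 + 3.4588*q^4 + 7.9043*q^3 - 12.133*q^2 + 6.5551*q - 1.763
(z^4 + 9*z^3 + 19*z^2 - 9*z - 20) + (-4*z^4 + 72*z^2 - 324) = -3*z^4 + 9*z^3 + 91*z^2 - 9*z - 344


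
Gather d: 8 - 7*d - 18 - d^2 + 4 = -d^2 - 7*d - 6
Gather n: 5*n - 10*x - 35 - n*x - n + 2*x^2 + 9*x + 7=n*(4 - x) + 2*x^2 - x - 28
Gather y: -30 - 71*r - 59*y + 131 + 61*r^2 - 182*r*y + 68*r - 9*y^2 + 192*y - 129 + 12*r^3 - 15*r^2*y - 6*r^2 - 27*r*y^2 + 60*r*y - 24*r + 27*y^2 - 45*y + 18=12*r^3 + 55*r^2 - 27*r + y^2*(18 - 27*r) + y*(-15*r^2 - 122*r + 88) - 10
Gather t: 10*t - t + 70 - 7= 9*t + 63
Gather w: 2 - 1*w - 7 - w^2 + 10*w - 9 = -w^2 + 9*w - 14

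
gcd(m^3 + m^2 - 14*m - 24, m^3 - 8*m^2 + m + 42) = m + 2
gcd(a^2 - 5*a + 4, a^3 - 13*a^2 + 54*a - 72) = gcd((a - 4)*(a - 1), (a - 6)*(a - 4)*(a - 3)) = a - 4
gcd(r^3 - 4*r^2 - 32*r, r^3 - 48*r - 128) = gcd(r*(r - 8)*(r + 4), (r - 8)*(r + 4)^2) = r^2 - 4*r - 32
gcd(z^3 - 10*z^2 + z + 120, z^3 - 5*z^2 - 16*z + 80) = z - 5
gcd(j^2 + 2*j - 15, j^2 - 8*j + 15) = j - 3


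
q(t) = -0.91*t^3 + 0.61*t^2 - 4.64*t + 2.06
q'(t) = -2.73*t^2 + 1.22*t - 4.64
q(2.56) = -21.09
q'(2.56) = -19.41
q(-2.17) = 24.30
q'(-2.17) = -20.14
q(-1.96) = 20.35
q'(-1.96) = -17.52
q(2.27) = -15.97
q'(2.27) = -15.94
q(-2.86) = 41.61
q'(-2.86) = -30.46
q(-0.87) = 7.16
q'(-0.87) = -7.77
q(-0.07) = 2.39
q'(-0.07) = -4.74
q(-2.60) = 34.24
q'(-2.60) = -26.27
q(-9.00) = 756.62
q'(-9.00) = -236.75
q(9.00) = -653.68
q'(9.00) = -214.79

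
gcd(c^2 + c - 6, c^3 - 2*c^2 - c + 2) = c - 2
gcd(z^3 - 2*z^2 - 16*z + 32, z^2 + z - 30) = 1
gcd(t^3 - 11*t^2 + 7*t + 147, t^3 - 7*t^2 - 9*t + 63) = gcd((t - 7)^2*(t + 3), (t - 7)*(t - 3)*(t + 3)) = t^2 - 4*t - 21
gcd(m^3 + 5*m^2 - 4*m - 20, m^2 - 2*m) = m - 2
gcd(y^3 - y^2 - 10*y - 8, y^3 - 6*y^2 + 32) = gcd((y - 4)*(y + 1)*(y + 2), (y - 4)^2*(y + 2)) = y^2 - 2*y - 8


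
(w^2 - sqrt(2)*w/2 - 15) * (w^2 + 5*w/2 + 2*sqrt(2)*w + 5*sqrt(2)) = w^4 + 3*sqrt(2)*w^3/2 + 5*w^3/2 - 17*w^2 + 15*sqrt(2)*w^2/4 - 85*w/2 - 30*sqrt(2)*w - 75*sqrt(2)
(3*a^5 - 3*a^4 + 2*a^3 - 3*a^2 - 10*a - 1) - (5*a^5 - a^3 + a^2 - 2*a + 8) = -2*a^5 - 3*a^4 + 3*a^3 - 4*a^2 - 8*a - 9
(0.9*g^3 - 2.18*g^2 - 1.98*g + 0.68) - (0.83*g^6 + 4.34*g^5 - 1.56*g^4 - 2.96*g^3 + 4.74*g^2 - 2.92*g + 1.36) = -0.83*g^6 - 4.34*g^5 + 1.56*g^4 + 3.86*g^3 - 6.92*g^2 + 0.94*g - 0.68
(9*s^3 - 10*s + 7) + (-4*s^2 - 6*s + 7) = 9*s^3 - 4*s^2 - 16*s + 14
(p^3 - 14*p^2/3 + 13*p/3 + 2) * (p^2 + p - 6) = p^5 - 11*p^4/3 - 19*p^3/3 + 103*p^2/3 - 24*p - 12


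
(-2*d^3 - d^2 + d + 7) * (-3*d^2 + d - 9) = 6*d^5 + d^4 + 14*d^3 - 11*d^2 - 2*d - 63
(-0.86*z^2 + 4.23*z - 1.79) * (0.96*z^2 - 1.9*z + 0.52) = -0.8256*z^4 + 5.6948*z^3 - 10.2026*z^2 + 5.6006*z - 0.9308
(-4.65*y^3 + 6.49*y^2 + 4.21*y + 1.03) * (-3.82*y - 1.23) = 17.763*y^4 - 19.0723*y^3 - 24.0649*y^2 - 9.1129*y - 1.2669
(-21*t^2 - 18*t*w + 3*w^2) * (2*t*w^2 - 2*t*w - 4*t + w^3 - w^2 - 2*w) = -42*t^3*w^2 + 42*t^3*w + 84*t^3 - 57*t^2*w^3 + 57*t^2*w^2 + 114*t^2*w - 12*t*w^4 + 12*t*w^3 + 24*t*w^2 + 3*w^5 - 3*w^4 - 6*w^3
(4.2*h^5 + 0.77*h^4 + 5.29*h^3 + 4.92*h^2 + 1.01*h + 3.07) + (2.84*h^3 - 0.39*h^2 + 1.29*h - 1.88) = 4.2*h^5 + 0.77*h^4 + 8.13*h^3 + 4.53*h^2 + 2.3*h + 1.19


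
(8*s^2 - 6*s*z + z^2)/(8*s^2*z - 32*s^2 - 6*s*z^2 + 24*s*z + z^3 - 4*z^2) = 1/(z - 4)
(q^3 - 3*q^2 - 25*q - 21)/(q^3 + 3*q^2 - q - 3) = (q - 7)/(q - 1)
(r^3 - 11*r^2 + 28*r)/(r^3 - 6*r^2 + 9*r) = (r^2 - 11*r + 28)/(r^2 - 6*r + 9)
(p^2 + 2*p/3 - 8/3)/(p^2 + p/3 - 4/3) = (3*p^2 + 2*p - 8)/(3*p^2 + p - 4)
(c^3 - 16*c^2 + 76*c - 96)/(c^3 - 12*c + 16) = (c^2 - 14*c + 48)/(c^2 + 2*c - 8)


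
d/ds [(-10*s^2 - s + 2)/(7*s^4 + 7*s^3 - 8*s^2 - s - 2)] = (140*s^5 + 91*s^4 - 42*s^3 - 40*s^2 + 72*s + 4)/(49*s^8 + 98*s^7 - 63*s^6 - 126*s^5 + 22*s^4 - 12*s^3 + 33*s^2 + 4*s + 4)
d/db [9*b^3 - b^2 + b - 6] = 27*b^2 - 2*b + 1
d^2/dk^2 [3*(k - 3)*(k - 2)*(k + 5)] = 18*k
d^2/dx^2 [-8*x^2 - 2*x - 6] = -16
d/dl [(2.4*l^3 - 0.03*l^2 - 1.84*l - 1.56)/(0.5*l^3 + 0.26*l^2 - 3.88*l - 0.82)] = (0.639*l^4 - 16.784*l^3 - 2.9692*l^2 + 0.8604*l - 4.544)/(0.25*l^6 + 0.26*l^5 - 3.8124*l^4 - 2.8376*l^3 + 14.628*l^2 + 6.3632*l + 0.6724)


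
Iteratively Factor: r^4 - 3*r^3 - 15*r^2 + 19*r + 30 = (r - 5)*(r^3 + 2*r^2 - 5*r - 6) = (r - 5)*(r + 3)*(r^2 - r - 2) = (r - 5)*(r + 1)*(r + 3)*(r - 2)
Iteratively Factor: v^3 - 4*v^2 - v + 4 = (v - 4)*(v^2 - 1) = (v - 4)*(v + 1)*(v - 1)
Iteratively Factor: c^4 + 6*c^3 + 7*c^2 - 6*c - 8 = (c + 2)*(c^3 + 4*c^2 - c - 4) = (c + 1)*(c + 2)*(c^2 + 3*c - 4) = (c + 1)*(c + 2)*(c + 4)*(c - 1)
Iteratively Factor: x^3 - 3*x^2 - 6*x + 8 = (x - 4)*(x^2 + x - 2) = (x - 4)*(x - 1)*(x + 2)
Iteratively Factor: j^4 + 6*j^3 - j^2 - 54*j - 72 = (j + 4)*(j^3 + 2*j^2 - 9*j - 18) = (j + 3)*(j + 4)*(j^2 - j - 6) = (j + 2)*(j + 3)*(j + 4)*(j - 3)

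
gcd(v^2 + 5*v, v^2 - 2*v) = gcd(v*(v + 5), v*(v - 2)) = v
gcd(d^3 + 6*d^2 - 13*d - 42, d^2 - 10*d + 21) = d - 3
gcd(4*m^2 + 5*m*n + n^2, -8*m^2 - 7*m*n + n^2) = m + n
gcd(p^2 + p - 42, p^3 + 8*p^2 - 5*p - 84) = p + 7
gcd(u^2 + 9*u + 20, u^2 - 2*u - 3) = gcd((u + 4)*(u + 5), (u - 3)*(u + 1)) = 1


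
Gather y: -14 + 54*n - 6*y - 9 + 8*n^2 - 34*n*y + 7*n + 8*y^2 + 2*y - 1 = 8*n^2 + 61*n + 8*y^2 + y*(-34*n - 4) - 24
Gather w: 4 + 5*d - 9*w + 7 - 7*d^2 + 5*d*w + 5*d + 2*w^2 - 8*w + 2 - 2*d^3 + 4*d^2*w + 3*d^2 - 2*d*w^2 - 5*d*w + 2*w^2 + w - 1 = -2*d^3 - 4*d^2 + 10*d + w^2*(4 - 2*d) + w*(4*d^2 - 16) + 12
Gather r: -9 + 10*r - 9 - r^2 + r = -r^2 + 11*r - 18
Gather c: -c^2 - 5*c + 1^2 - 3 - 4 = -c^2 - 5*c - 6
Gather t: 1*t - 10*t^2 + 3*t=-10*t^2 + 4*t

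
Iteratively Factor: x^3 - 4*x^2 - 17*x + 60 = (x + 4)*(x^2 - 8*x + 15) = (x - 5)*(x + 4)*(x - 3)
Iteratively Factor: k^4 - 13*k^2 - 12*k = (k)*(k^3 - 13*k - 12) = k*(k - 4)*(k^2 + 4*k + 3) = k*(k - 4)*(k + 1)*(k + 3)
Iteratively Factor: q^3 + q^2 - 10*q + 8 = (q - 2)*(q^2 + 3*q - 4) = (q - 2)*(q + 4)*(q - 1)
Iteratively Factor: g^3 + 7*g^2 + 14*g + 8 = (g + 2)*(g^2 + 5*g + 4) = (g + 2)*(g + 4)*(g + 1)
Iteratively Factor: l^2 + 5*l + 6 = (l + 3)*(l + 2)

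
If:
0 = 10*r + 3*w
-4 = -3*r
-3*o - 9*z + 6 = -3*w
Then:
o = -3*z - 22/9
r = 4/3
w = -40/9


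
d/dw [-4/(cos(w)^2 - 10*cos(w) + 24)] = 8*(5 - cos(w))*sin(w)/(cos(w)^2 - 10*cos(w) + 24)^2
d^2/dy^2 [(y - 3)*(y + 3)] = 2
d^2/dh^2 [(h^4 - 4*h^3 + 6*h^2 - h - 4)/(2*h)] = 3*h - 4 - 4/h^3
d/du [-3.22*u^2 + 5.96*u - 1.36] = 5.96 - 6.44*u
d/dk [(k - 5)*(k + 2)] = 2*k - 3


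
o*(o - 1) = o^2 - o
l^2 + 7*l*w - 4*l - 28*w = (l - 4)*(l + 7*w)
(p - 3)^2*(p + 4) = p^3 - 2*p^2 - 15*p + 36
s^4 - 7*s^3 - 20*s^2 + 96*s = s*(s - 8)*(s - 3)*(s + 4)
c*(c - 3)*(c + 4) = c^3 + c^2 - 12*c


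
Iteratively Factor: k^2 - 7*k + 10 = (k - 2)*(k - 5)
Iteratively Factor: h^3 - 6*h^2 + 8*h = (h - 2)*(h^2 - 4*h) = (h - 4)*(h - 2)*(h)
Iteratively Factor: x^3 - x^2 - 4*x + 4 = (x - 2)*(x^2 + x - 2) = (x - 2)*(x - 1)*(x + 2)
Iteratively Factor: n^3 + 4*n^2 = (n)*(n^2 + 4*n) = n^2*(n + 4)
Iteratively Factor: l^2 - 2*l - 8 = (l + 2)*(l - 4)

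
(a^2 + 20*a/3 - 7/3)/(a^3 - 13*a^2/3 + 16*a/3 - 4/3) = (a + 7)/(a^2 - 4*a + 4)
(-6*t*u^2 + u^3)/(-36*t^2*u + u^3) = u/(6*t + u)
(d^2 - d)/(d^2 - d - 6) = d*(1 - d)/(-d^2 + d + 6)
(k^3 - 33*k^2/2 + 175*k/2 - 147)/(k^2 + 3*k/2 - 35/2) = (k^2 - 13*k + 42)/(k + 5)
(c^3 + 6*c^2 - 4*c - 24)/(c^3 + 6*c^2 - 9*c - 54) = (c^2 - 4)/(c^2 - 9)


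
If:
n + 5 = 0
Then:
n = -5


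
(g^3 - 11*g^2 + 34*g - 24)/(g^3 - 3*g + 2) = (g^2 - 10*g + 24)/(g^2 + g - 2)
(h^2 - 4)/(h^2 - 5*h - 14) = (h - 2)/(h - 7)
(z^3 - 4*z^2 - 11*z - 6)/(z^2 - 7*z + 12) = (z^3 - 4*z^2 - 11*z - 6)/(z^2 - 7*z + 12)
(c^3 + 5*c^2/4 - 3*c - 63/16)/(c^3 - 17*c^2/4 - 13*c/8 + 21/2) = (c + 3/2)/(c - 4)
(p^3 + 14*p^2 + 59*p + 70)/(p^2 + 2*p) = p + 12 + 35/p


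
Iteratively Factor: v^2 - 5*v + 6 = (v - 2)*(v - 3)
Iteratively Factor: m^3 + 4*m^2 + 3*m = (m)*(m^2 + 4*m + 3) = m*(m + 1)*(m + 3)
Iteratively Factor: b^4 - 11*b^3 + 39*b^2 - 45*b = (b - 3)*(b^3 - 8*b^2 + 15*b) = (b - 3)^2*(b^2 - 5*b) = (b - 5)*(b - 3)^2*(b)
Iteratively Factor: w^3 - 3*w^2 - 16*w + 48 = (w + 4)*(w^2 - 7*w + 12) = (w - 4)*(w + 4)*(w - 3)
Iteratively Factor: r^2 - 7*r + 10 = (r - 2)*(r - 5)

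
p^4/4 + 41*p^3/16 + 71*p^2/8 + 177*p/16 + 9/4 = (p/4 + 1)*(p + 1/4)*(p + 3)^2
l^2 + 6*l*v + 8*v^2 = (l + 2*v)*(l + 4*v)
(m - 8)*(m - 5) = m^2 - 13*m + 40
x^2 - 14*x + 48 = (x - 8)*(x - 6)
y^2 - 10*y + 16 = (y - 8)*(y - 2)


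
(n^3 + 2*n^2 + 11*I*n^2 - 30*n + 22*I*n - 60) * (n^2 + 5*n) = n^5 + 7*n^4 + 11*I*n^4 - 20*n^3 + 77*I*n^3 - 210*n^2 + 110*I*n^2 - 300*n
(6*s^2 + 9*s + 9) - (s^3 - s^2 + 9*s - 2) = -s^3 + 7*s^2 + 11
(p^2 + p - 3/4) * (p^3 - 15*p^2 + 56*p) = p^5 - 14*p^4 + 161*p^3/4 + 269*p^2/4 - 42*p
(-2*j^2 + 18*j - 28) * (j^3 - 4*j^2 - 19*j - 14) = -2*j^5 + 26*j^4 - 62*j^3 - 202*j^2 + 280*j + 392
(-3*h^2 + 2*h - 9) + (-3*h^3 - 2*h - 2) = -3*h^3 - 3*h^2 - 11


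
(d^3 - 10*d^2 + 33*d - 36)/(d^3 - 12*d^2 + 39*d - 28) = (d^2 - 6*d + 9)/(d^2 - 8*d + 7)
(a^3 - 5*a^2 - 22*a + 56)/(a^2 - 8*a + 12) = (a^2 - 3*a - 28)/(a - 6)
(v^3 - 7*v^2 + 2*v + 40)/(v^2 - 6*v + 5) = (v^2 - 2*v - 8)/(v - 1)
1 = 1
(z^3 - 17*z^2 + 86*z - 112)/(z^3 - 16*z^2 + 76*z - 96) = (z - 7)/(z - 6)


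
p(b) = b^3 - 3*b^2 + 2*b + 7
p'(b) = 3*b^2 - 6*b + 2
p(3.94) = 29.47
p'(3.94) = 24.93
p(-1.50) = -6.12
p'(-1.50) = 17.75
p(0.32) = 7.37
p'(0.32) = 0.39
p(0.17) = 7.26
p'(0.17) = 1.07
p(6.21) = 143.21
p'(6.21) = 80.43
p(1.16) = 6.84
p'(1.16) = -0.92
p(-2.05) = -18.32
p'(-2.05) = 26.91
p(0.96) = 7.04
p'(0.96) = -1.00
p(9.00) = 511.00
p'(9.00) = 191.00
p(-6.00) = -329.00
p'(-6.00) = 146.00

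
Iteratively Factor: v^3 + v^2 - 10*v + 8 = (v + 4)*(v^2 - 3*v + 2) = (v - 1)*(v + 4)*(v - 2)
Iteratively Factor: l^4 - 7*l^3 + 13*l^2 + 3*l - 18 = (l - 2)*(l^3 - 5*l^2 + 3*l + 9) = (l - 2)*(l + 1)*(l^2 - 6*l + 9) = (l - 3)*(l - 2)*(l + 1)*(l - 3)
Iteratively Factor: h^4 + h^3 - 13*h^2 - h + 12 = (h - 1)*(h^3 + 2*h^2 - 11*h - 12) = (h - 3)*(h - 1)*(h^2 + 5*h + 4) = (h - 3)*(h - 1)*(h + 1)*(h + 4)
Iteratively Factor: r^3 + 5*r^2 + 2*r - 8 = (r + 4)*(r^2 + r - 2) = (r - 1)*(r + 4)*(r + 2)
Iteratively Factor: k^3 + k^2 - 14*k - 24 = (k + 2)*(k^2 - k - 12) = (k - 4)*(k + 2)*(k + 3)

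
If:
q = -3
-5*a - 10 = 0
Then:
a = -2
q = -3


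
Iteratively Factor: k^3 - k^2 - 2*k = (k + 1)*(k^2 - 2*k) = (k - 2)*(k + 1)*(k)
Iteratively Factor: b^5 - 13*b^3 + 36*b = (b + 3)*(b^4 - 3*b^3 - 4*b^2 + 12*b) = b*(b + 3)*(b^3 - 3*b^2 - 4*b + 12) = b*(b - 3)*(b + 3)*(b^2 - 4) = b*(b - 3)*(b - 2)*(b + 3)*(b + 2)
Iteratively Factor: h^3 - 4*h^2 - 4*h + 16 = (h + 2)*(h^2 - 6*h + 8) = (h - 4)*(h + 2)*(h - 2)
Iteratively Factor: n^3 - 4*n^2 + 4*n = (n - 2)*(n^2 - 2*n) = n*(n - 2)*(n - 2)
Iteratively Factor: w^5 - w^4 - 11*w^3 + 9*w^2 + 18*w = (w - 3)*(w^4 + 2*w^3 - 5*w^2 - 6*w) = w*(w - 3)*(w^3 + 2*w^2 - 5*w - 6) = w*(w - 3)*(w + 3)*(w^2 - w - 2) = w*(w - 3)*(w - 2)*(w + 3)*(w + 1)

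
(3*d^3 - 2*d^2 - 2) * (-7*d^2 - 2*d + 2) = -21*d^5 + 8*d^4 + 10*d^3 + 10*d^2 + 4*d - 4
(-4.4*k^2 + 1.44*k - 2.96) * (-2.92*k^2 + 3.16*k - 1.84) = 12.848*k^4 - 18.1088*k^3 + 21.2896*k^2 - 12.0032*k + 5.4464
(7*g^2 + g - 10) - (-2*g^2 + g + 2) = 9*g^2 - 12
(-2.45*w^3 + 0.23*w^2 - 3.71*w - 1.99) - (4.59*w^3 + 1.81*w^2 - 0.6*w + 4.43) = -7.04*w^3 - 1.58*w^2 - 3.11*w - 6.42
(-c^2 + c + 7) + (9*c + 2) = -c^2 + 10*c + 9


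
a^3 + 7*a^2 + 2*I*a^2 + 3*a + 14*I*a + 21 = (a + 7)*(a - I)*(a + 3*I)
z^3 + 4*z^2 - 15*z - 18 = (z - 3)*(z + 1)*(z + 6)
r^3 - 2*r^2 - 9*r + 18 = (r - 3)*(r - 2)*(r + 3)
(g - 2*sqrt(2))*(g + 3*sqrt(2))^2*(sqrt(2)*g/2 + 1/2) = sqrt(2)*g^4/2 + 9*g^3/2 - sqrt(2)*g^2 - 39*g - 18*sqrt(2)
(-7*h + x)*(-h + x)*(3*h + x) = 21*h^3 - 17*h^2*x - 5*h*x^2 + x^3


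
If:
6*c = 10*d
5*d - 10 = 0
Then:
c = 10/3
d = 2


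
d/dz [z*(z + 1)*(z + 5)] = 3*z^2 + 12*z + 5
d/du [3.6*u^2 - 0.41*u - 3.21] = 7.2*u - 0.41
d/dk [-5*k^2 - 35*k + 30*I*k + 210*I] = -10*k - 35 + 30*I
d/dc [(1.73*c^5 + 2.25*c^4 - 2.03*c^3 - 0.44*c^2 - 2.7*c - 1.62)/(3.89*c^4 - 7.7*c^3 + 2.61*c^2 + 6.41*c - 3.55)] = (6.7297*c^8 - 26.642*c^7 + 4.1176*c^6 + 59.5254*c^5 + 35.3827*c^4 - 74.3474*c^3 - 11.5759*c^2 + 11.5804*c + 19.9692)/(15.1321*c^8 - 59.906*c^7 + 79.5958*c^6 + 9.67580000000001*c^5 - 119.5209*c^4 + 88.1302*c^3 + 22.5571*c^2 - 45.511*c + 12.6025)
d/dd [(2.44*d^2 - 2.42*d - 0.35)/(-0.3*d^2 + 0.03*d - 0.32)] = (-0.6528*d^2 - 1.7716*d + 0.7849)/(0.09*d^4 - 0.018*d^3 + 0.1929*d^2 - 0.0192*d + 0.1024)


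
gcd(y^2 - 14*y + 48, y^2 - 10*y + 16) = y - 8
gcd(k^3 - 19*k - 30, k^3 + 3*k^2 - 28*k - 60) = k^2 - 3*k - 10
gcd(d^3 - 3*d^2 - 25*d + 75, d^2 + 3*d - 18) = d - 3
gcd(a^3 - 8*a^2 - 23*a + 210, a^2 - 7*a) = a - 7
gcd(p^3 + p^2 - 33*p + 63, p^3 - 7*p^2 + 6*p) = 1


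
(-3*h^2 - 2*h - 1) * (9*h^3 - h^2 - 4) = -27*h^5 - 15*h^4 - 7*h^3 + 13*h^2 + 8*h + 4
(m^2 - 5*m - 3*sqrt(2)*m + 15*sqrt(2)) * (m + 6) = m^3 - 3*sqrt(2)*m^2 + m^2 - 30*m - 3*sqrt(2)*m + 90*sqrt(2)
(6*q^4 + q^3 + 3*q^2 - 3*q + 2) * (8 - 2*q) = -12*q^5 + 46*q^4 + 2*q^3 + 30*q^2 - 28*q + 16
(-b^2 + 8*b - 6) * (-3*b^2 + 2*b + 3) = 3*b^4 - 26*b^3 + 31*b^2 + 12*b - 18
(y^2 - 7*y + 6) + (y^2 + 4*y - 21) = 2*y^2 - 3*y - 15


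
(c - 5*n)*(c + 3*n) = c^2 - 2*c*n - 15*n^2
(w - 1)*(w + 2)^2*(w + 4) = w^4 + 7*w^3 + 12*w^2 - 4*w - 16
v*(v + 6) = v^2 + 6*v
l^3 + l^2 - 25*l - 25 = (l - 5)*(l + 1)*(l + 5)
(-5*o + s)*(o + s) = -5*o^2 - 4*o*s + s^2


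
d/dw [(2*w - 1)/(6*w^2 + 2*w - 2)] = (-6*w^2 + 6*w - 1)/(2*(9*w^4 + 6*w^3 - 5*w^2 - 2*w + 1))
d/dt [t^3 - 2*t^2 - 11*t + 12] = 3*t^2 - 4*t - 11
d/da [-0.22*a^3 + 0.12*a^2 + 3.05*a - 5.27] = -0.66*a^2 + 0.24*a + 3.05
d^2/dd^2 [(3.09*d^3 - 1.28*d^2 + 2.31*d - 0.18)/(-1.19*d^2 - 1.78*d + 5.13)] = (-7.105427357601e-15*d^5 + 7.105427357601e-15*d^4 - 69.272732*d^3 + 217.70964*d^2 - 570.238812*d + 28.522512)/(1.685159*d^6 + 7.561974*d^5 - 10.482591*d^4 - 59.558444*d^3 + 45.189657*d^2 + 140.532246*d - 135.005697)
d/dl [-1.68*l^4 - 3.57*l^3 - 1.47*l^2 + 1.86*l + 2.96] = -6.72*l^3 - 10.71*l^2 - 2.94*l + 1.86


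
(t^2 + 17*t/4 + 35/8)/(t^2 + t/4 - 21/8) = (2*t + 5)/(2*t - 3)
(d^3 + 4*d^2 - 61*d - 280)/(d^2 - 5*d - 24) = (d^2 + 12*d + 35)/(d + 3)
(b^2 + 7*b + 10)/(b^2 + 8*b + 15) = (b + 2)/(b + 3)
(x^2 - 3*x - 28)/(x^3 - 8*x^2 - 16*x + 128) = (x - 7)/(x^2 - 12*x + 32)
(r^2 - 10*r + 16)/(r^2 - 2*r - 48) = (r - 2)/(r + 6)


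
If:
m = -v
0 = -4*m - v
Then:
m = 0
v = 0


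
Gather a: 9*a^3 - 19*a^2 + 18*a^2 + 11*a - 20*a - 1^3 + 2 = 9*a^3 - a^2 - 9*a + 1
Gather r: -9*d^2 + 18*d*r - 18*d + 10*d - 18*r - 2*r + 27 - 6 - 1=-9*d^2 - 8*d + r*(18*d - 20) + 20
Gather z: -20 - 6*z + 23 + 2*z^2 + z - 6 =2*z^2 - 5*z - 3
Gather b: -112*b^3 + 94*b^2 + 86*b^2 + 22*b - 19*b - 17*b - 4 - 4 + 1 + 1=-112*b^3 + 180*b^2 - 14*b - 6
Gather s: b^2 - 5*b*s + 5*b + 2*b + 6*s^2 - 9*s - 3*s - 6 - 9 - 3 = b^2 + 7*b + 6*s^2 + s*(-5*b - 12) - 18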